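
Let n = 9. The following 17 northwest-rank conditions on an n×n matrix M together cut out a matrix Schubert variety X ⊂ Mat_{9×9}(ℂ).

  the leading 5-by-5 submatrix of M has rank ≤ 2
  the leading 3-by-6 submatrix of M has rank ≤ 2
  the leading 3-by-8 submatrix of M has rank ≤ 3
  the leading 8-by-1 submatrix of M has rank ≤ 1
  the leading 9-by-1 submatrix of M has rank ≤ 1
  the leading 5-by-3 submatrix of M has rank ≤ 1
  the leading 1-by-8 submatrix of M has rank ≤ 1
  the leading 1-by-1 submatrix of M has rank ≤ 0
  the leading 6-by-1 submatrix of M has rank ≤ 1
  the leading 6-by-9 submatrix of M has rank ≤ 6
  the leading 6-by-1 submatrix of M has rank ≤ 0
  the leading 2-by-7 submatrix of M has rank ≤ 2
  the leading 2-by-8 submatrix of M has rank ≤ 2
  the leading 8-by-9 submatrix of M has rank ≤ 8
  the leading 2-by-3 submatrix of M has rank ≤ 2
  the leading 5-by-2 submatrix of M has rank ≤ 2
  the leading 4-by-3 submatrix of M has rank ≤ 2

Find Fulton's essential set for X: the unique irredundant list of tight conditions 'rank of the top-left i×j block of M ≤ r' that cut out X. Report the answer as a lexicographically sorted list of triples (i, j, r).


Rank table r_w(9×9) implied by the 17 constraints:

  R[1]: 0 1 1 1 1 1 1 1 1
  R[2]: 0 1 1 2 2 2 2 2 2
  R[3]: 0 1 1 2 2 2 3 3 3
  R[4]: 0 1 1 2 2 3 4 4 4
  R[5]: 0 1 1 2 2 3 4 5 5
  R[6]: 0 1 2 3 3 4 5 6 6
  R[7]: 1 2 3 4 4 5 6 7 7
  R[8]: 1 2 3 4 5 6 7 8 8
  R[9]: 1 2 3 4 5 6 7 8 9

the unique w with this rank table is (2, 4, 7, 6, 8, 3, 1, 5, 9).

4 SE-corners of the 14-cell Rothe diagram give Ess(w):

[(3, 6, 2), (5, 3, 1), (5, 5, 2), (6, 1, 0)]


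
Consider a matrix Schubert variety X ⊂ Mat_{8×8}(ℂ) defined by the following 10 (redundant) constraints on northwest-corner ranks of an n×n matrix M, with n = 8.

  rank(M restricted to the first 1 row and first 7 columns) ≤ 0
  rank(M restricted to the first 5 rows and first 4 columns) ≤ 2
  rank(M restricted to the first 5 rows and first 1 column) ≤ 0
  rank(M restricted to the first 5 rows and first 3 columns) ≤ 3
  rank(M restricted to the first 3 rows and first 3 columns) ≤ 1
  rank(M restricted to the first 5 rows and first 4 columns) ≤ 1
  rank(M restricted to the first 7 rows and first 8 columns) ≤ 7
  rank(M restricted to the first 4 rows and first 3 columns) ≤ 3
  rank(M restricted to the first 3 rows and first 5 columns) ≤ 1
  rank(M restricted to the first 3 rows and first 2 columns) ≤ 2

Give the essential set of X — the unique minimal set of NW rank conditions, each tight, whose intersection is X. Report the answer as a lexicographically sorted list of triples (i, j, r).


Computing R[i][j] = min implied NW-rank bound (n=8, 10 conditions):

  row 1: 0 0 0 0 0 0 0 1
  row 2: 0 1 1 1 1 1 1 2
  row 3: 0 1 1 1 1 2 2 3
  row 4: 0 1 1 1 2 3 3 4
  row 5: 0 1 1 1 2 3 4 5
  row 6: 1 2 2 2 3 4 5 6
  row 7: 1 2 3 3 4 5 6 7
  row 8: 1 2 3 4 5 6 7 8

second differences of R give the permutation w = (8, 2, 6, 5, 7, 1, 3, 4).

|D(w)|=18, |Ess(w)|=4:

[(1, 7, 0), (3, 5, 1), (5, 1, 0), (5, 4, 1)]


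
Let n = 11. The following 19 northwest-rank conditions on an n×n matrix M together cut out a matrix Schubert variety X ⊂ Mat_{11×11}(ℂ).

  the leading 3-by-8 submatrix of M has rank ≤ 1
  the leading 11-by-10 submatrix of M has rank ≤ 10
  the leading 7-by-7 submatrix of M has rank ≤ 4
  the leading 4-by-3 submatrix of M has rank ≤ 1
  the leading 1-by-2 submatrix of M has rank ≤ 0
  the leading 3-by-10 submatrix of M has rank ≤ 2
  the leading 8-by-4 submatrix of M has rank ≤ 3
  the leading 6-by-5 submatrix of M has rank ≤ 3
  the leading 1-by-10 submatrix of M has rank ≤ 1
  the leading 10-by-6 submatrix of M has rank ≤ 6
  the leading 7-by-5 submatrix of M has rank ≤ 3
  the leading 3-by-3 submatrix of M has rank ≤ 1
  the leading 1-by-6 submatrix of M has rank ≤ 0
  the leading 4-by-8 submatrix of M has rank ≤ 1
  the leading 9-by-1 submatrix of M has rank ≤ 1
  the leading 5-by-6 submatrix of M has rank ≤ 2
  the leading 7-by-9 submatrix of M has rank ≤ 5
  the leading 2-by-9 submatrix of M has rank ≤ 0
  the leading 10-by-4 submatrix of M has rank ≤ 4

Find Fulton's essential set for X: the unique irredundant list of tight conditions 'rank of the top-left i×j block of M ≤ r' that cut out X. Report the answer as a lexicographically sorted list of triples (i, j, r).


Reconstructing r_w from the 19 given conditions:

  i=1: 0 0 0 0 0 0 0 0 0 1 1
  i=2: 0 0 0 0 0 0 0 0 0 1 2
  i=3: 1 1 1 1 1 1 1 1 1 2 3
  i=4: 1 1 1 1 1 1 1 1 2 3 4
  i=5: 1 2 2 2 2 2 2 2 3 4 5
  i=6: 1 2 3 3 3 3 3 3 4 5 6
  i=7: 1 2 3 3 3 4 4 4 5 6 7
  i=8: 1 2 3 3 4 5 5 5 6 7 8
  i=9: 1 2 3 4 5 6 6 6 7 8 9
  i=10: 1 2 3 4 5 6 7 7 8 9 10
  i=11: 1 2 3 4 5 6 7 8 9 10 11

giving w = (10, 11, 1, 9, 2, 3, 6, 5, 4, 7, 8) via Δ²R.

|D(w)|=28, |Ess(w)|=4:

[(2, 9, 0), (4, 8, 1), (7, 5, 3), (8, 4, 3)]


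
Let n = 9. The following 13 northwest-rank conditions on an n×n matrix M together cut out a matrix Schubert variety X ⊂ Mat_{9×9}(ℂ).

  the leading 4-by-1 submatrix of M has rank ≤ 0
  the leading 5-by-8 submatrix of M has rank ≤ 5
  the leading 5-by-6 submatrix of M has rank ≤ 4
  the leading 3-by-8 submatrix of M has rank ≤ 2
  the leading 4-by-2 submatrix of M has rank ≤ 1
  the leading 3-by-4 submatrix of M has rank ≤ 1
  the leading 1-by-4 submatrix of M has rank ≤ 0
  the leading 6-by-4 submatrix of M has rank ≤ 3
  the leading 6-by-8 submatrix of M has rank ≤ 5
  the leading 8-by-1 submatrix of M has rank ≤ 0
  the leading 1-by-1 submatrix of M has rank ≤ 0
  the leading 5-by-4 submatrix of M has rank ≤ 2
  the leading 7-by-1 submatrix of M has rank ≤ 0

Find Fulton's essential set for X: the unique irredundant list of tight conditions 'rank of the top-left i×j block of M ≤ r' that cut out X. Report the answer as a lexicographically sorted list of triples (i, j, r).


Propagating the 13 rank bounds to every northwest block:

  R[1]: 0  0  0  0  1  1  1  1  1
  R[2]: 0  1  1  1  2  2  2  2  2
  R[3]: 0  1  1  1  2  2  2  2  3
  R[4]: 0  1  2  2  3  3  3  3  4
  R[5]: 0  1  2  2  3  4  4  4  5
  R[6]: 0  1  2  3  4  5  5  5  6
  R[7]: 0  1  2  3  4  5  6  6  7
  R[8]: 0  1  2  3  4  5  6  7  8
  R[9]: 1  2  3  4  5  6  7  8  9

second differences of R give the permutation w = (5, 2, 9, 3, 6, 4, 7, 8, 1).

5 SE-corners of the 17-cell Rothe diagram give Ess(w):

[(1, 4, 0), (3, 4, 1), (3, 8, 2), (5, 4, 2), (8, 1, 0)]


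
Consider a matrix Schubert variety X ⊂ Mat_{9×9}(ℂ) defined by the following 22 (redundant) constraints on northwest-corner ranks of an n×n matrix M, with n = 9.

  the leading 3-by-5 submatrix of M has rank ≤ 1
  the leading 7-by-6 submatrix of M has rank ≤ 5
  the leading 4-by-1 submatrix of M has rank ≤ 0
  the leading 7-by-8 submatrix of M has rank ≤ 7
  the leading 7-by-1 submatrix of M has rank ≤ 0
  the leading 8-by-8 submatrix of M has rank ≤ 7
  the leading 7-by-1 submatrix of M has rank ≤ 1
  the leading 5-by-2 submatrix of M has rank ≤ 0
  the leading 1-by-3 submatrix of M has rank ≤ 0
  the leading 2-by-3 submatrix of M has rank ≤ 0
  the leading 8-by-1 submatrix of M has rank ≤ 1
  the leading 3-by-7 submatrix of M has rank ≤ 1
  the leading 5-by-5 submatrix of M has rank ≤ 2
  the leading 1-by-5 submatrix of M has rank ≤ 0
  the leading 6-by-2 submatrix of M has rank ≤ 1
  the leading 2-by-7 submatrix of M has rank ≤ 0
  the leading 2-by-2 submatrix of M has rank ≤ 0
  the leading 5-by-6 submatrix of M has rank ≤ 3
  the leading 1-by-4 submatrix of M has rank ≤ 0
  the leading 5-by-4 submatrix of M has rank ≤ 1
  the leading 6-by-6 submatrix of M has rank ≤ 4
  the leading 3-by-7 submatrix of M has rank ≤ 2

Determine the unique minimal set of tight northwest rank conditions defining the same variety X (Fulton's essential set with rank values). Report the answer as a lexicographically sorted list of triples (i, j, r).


Computing R[i][j] = min implied NW-rank bound (n=9, 22 conditions):

  row 1: 0, 0, 0, 0, 0, 0, 0, 1, 1
  row 2: 0, 0, 0, 0, 0, 0, 0, 1, 2
  row 3: 0, 0, 1, 1, 1, 1, 1, 2, 3
  row 4: 0, 0, 1, 1, 2, 2, 2, 3, 4
  row 5: 0, 0, 1, 1, 2, 3, 3, 4, 5
  row 6: 0, 1, 2, 2, 3, 4, 4, 5, 6
  row 7: 0, 1, 2, 3, 4, 5, 5, 6, 7
  row 8: 1, 2, 3, 4, 5, 6, 6, 7, 8
  row 9: 1, 2, 3, 4, 5, 6, 7, 8, 9

giving w = (8, 9, 3, 5, 6, 2, 4, 1, 7) via Δ²R.

D(w) has 24 cells with 4 SE-corners; essential set:

[(2, 7, 0), (5, 2, 0), (5, 4, 1), (7, 1, 0)]


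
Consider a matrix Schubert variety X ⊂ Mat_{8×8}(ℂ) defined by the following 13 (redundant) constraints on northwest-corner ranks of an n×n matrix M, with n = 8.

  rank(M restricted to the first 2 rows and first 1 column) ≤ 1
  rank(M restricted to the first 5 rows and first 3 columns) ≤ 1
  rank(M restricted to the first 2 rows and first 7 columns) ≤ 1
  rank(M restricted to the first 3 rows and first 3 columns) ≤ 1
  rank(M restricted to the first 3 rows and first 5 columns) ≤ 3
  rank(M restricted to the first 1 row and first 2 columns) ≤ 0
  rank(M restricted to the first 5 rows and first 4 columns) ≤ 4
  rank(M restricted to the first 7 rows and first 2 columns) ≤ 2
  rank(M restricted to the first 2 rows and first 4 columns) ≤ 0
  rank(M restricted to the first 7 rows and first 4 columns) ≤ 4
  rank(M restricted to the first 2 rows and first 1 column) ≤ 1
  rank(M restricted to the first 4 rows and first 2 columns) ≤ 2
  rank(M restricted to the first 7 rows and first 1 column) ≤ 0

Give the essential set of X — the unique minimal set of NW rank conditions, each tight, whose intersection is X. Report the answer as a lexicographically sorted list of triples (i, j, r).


Propagating the 13 rank bounds to every northwest block:

  row 1: 0 | 0 | 0 | 0 | 1 | 1 | 1 | 1
  row 2: 0 | 0 | 0 | 0 | 1 | 1 | 1 | 2
  row 3: 0 | 1 | 1 | 1 | 2 | 2 | 2 | 3
  row 4: 0 | 1 | 1 | 2 | 3 | 3 | 3 | 4
  row 5: 0 | 1 | 1 | 2 | 3 | 4 | 4 | 5
  row 6: 0 | 1 | 2 | 3 | 4 | 5 | 5 | 6
  row 7: 0 | 1 | 2 | 3 | 4 | 5 | 6 | 7
  row 8: 1 | 2 | 3 | 4 | 5 | 6 | 7 | 8

giving w = (5, 8, 2, 4, 6, 3, 7, 1) via Δ²R.

|D(w)|=17, |Ess(w)|=4:

[(2, 4, 0), (2, 7, 1), (5, 3, 1), (7, 1, 0)]


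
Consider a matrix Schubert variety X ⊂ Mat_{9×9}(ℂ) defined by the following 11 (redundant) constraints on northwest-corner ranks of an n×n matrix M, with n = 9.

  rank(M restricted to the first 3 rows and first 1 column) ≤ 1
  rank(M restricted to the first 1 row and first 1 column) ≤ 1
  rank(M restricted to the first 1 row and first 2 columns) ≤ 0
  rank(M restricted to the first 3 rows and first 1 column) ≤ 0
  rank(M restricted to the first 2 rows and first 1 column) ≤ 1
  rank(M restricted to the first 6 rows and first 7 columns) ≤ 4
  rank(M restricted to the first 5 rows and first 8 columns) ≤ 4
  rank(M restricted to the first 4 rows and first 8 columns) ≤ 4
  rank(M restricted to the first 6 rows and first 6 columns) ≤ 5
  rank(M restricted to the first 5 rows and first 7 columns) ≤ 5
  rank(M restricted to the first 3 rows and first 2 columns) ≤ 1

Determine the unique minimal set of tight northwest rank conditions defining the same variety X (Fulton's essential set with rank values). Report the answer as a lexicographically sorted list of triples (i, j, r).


The tightest implied rank at each (i,j), from the 11 conditions:

  R[1]: 0  0  1  1  1  1  1  1  1
  R[2]: 0  1  2  2  2  2  2  2  2
  R[3]: 0  1  2  3  3  3  3  3  3
  R[4]: 1  2  3  4  4  4  4  4  4
  R[5]: 1  2  3  4  4  4  4  4  5
  R[6]: 1  2  3  4  4  4  4  5  6
  R[7]: 1  2  3  4  5  5  5  6  7
  R[8]: 1  2  3  4  5  6  6  7  8
  R[9]: 1  2  3  4  5  6  7  8  9

so w = (3, 2, 4, 1, 9, 8, 5, 6, 7).

Rothe diagram D(w) (11 cells), 4 SE-corners (essential conditions):

[(1, 2, 0), (3, 1, 0), (5, 8, 4), (6, 7, 4)]


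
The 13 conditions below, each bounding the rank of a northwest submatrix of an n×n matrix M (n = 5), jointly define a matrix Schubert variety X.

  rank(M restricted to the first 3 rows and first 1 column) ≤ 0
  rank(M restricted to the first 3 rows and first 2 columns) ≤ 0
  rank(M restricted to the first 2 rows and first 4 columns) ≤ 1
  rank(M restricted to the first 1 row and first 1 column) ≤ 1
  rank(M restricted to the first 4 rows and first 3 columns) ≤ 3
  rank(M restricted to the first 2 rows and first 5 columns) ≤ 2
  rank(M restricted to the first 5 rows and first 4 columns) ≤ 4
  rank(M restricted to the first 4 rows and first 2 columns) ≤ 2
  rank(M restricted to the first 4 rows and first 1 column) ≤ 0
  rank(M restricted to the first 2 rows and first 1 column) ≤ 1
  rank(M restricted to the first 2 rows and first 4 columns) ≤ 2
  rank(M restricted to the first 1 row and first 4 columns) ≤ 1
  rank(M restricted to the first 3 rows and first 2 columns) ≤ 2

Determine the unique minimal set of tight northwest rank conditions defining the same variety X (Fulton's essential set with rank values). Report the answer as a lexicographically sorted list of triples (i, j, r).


Propagating the 13 rank bounds to every northwest block:

  i=1: 0 | 0 | 1 | 1 | 1
  i=2: 0 | 0 | 1 | 1 | 2
  i=3: 0 | 0 | 1 | 2 | 3
  i=4: 0 | 1 | 2 | 3 | 4
  i=5: 1 | 2 | 3 | 4 | 5

so w = (3, 5, 4, 2, 1).

3 SE-corners of the 8-cell Rothe diagram give Ess(w):

[(2, 4, 1), (3, 2, 0), (4, 1, 0)]


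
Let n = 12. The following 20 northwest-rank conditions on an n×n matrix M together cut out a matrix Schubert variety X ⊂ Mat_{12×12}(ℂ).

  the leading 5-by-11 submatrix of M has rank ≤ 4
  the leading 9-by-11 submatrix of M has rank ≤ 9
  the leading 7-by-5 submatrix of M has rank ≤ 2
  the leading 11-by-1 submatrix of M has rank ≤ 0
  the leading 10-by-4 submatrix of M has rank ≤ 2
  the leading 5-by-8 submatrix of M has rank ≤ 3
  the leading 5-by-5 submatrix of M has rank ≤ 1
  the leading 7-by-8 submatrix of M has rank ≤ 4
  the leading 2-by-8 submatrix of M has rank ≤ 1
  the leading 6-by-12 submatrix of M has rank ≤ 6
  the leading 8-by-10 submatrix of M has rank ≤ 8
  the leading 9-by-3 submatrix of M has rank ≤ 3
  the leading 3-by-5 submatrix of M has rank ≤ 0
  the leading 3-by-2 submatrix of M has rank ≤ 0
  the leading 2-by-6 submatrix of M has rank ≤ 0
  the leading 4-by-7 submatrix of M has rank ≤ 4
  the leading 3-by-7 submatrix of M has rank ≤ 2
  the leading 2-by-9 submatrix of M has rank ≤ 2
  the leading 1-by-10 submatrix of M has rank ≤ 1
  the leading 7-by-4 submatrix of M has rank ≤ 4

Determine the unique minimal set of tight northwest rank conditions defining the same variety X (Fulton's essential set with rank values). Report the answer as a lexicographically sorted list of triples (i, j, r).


Recovering R(i,j) via the rank-extension bound from the 20 conditions:

  i=1: 0 | 0 | 0 | 0 | 0 | 0 | 1 | 1 | 1 | 1 | 1 | 1
  i=2: 0 | 0 | 0 | 0 | 0 | 0 | 1 | 1 | 2 | 2 | 2 | 2
  i=3: 0 | 0 | 0 | 0 | 0 | 1 | 2 | 2 | 3 | 3 | 3 | 3
  i=4: 0 | 1 | 1 | 1 | 1 | 2 | 3 | 3 | 4 | 4 | 4 | 4
  i=5: 0 | 1 | 1 | 1 | 1 | 2 | 3 | 3 | 4 | 4 | 4 | 5
  i=6: 0 | 1 | 2 | 2 | 2 | 3 | 4 | 4 | 5 | 5 | 5 | 6
  i=7: 0 | 1 | 2 | 2 | 2 | 3 | 4 | 4 | 5 | 6 | 6 | 7
  i=8: 0 | 1 | 2 | 2 | 3 | 4 | 5 | 5 | 6 | 7 | 7 | 8
  i=9: 0 | 1 | 2 | 2 | 3 | 4 | 5 | 6 | 7 | 8 | 8 | 9
  i=10: 0 | 1 | 2 | 2 | 3 | 4 | 5 | 6 | 7 | 8 | 9 | 10
  i=11: 0 | 1 | 2 | 3 | 4 | 5 | 6 | 7 | 8 | 9 | 10 | 11
  i=12: 1 | 2 | 3 | 4 | 5 | 6 | 7 | 8 | 9 | 10 | 11 | 12

reading off 1-entries of Δ²R: w = (7, 9, 6, 2, 12, 3, 10, 5, 8, 11, 4, 1).

|D(w)|=38, |Ess(w)|=10:

[(2, 6, 0), (2, 8, 1), (3, 5, 0), (5, 5, 1), (5, 8, 3), (5, 11, 4), (7, 5, 2), (7, 8, 4), (10, 4, 2), (11, 1, 0)]


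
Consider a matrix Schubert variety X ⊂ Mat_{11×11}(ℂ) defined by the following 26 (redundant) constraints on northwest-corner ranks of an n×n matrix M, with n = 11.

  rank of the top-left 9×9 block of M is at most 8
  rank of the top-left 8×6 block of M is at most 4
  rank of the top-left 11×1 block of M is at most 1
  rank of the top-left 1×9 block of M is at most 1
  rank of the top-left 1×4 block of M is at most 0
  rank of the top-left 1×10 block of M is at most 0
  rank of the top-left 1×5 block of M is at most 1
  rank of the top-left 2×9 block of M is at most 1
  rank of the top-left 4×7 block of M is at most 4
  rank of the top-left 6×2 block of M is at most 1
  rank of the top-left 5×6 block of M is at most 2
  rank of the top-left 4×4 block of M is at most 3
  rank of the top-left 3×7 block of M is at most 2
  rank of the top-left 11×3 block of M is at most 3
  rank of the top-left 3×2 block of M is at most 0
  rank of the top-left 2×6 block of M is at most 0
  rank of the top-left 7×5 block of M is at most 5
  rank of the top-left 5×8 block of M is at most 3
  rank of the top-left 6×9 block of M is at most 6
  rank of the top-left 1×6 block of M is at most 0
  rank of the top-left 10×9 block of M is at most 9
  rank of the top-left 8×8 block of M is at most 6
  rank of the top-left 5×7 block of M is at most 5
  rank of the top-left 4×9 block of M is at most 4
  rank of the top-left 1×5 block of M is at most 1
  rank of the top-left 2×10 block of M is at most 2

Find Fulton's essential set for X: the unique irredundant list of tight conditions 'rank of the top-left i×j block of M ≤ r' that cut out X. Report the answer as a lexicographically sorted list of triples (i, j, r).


Rank table r_w(11×11) implied by the 26 constraints:

  row 1: 0  0  0  0  0  0  0  0  0  0  1
  row 2: 0  0  0  0  0  0  1  1  1  1  2
  row 3: 0  0  1  1  1  1  2  2  2  2  3
  row 4: 1  1  2  2  2  2  3  3  3  3  4
  row 5: 1  1  2  2  2  2  3  3  4  4  5
  row 6: 1  1  2  3  3  3  4  4  5  5  6
  row 7: 1  2  3  4  4  4  5  5  6  6  7
  row 8: 1  2  3  4  4  4  5  6  7  7  8
  row 9: 1  2  3  4  5  5  6  7  8  8  9
  row 10: 1  2  3  4  5  6  7  8  9  9  10
  row 11: 1  2  3  4  5  6  7  8  9  10  11

second differences of R give the permutation w = (11, 7, 3, 1, 9, 4, 2, 8, 5, 6, 10).

D(w) has 26 cells with 7 SE-corners; essential set:

[(1, 10, 0), (2, 6, 0), (3, 2, 0), (5, 6, 2), (5, 8, 3), (6, 2, 1), (8, 6, 4)]


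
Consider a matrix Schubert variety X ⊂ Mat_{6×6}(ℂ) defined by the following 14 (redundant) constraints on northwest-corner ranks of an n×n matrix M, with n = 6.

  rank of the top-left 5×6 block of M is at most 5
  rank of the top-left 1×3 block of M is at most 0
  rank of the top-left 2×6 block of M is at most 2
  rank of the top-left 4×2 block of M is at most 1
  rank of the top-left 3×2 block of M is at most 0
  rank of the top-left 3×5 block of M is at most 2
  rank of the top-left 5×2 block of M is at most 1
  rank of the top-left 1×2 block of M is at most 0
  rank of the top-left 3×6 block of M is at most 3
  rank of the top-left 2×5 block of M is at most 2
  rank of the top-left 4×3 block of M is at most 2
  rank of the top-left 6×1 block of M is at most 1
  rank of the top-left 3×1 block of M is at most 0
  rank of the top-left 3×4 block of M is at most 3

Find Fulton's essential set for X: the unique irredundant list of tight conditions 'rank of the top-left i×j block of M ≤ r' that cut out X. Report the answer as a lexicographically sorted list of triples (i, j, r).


Recovering R(i,j) via the rank-extension bound from the 14 conditions:

  row 1: 0 0 0 1 1 1
  row 2: 0 0 1 2 2 2
  row 3: 0 0 1 2 2 3
  row 4: 1 1 2 3 3 4
  row 5: 1 1 2 3 4 5
  row 6: 1 2 3 4 5 6

the unique w with this rank table is (4, 3, 6, 1, 5, 2).

4 SE-corners of the 9-cell Rothe diagram give Ess(w):

[(1, 3, 0), (3, 2, 0), (3, 5, 2), (5, 2, 1)]


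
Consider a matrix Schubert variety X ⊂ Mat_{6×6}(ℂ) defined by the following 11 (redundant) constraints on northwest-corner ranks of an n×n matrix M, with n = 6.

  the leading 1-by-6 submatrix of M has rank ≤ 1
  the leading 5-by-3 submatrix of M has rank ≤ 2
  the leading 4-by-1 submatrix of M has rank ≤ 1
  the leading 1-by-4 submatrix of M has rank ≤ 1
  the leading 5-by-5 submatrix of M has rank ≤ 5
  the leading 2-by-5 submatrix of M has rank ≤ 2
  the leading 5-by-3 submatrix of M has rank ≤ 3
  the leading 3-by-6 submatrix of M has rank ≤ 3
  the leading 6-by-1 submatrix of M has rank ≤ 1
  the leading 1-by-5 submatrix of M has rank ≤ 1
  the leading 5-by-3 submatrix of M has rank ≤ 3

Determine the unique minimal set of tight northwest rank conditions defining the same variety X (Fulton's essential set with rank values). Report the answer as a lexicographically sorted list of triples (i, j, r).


Propagating the 11 rank bounds to every northwest block:

  R[1]: 1 1 1 1 1 1
  R[2]: 1 2 2 2 2 2
  R[3]: 1 2 2 3 3 3
  R[4]: 1 2 2 3 4 4
  R[5]: 1 2 2 3 4 5
  R[6]: 1 2 3 4 5 6

reading off 1-entries of Δ²R: w = (1, 2, 4, 5, 6, 3).

D(w) has 3 cells with 1 SE-corner; essential set:

[(5, 3, 2)]


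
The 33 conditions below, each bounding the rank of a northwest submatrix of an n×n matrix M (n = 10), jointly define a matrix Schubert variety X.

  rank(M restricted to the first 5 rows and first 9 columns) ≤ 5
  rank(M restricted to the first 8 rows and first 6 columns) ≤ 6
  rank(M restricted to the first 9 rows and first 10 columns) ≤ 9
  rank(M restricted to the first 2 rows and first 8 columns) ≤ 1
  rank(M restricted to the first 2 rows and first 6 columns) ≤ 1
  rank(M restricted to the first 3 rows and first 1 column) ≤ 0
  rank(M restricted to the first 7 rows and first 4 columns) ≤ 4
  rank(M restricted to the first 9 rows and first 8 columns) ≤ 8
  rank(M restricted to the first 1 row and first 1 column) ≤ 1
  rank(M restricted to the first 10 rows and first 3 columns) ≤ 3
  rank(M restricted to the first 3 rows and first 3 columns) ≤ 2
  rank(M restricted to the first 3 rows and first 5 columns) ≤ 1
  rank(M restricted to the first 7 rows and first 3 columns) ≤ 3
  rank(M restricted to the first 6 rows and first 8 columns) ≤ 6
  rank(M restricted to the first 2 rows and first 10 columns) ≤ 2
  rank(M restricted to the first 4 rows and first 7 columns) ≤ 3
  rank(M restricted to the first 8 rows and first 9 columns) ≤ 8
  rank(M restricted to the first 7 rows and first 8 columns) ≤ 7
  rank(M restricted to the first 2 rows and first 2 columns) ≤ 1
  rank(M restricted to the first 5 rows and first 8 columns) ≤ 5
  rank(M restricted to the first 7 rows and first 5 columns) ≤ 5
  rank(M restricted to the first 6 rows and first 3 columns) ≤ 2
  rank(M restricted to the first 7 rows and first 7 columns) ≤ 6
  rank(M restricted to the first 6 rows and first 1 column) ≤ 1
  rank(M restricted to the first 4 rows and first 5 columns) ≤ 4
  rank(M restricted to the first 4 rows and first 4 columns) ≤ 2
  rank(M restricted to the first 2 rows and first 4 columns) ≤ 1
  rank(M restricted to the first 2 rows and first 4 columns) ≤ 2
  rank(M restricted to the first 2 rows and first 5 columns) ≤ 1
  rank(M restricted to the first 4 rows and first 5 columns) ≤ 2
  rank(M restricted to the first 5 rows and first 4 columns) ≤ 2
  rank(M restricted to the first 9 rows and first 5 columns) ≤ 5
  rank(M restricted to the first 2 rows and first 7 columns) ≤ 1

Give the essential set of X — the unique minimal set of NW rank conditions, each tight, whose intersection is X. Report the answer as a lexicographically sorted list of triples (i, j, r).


Recovering R(i,j) via the rank-extension bound from the 33 conditions:

  i=1: 0, 1, 1, 1, 1, 1, 1, 1, 1, 1
  i=2: 0, 1, 1, 1, 1, 1, 1, 1, 2, 2
  i=3: 0, 1, 1, 1, 1, 2, 2, 2, 3, 3
  i=4: 1, 2, 2, 2, 2, 3, 3, 3, 4, 4
  i=5: 1, 2, 2, 2, 3, 4, 4, 4, 5, 5
  i=6: 1, 2, 2, 3, 4, 5, 5, 5, 6, 6
  i=7: 1, 2, 3, 4, 5, 6, 6, 6, 7, 7
  i=8: 1, 2, 3, 4, 5, 6, 7, 7, 8, 8
  i=9: 1, 2, 3, 4, 5, 6, 7, 8, 9, 9
  i=10: 1, 2, 3, 4, 5, 6, 7, 8, 9, 10

the unique w with this rank table is (2, 9, 6, 1, 5, 4, 3, 7, 8, 10).

|D(w)|=15, |Ess(w)|=5:

[(2, 8, 1), (3, 1, 0), (3, 5, 1), (5, 4, 2), (6, 3, 2)]


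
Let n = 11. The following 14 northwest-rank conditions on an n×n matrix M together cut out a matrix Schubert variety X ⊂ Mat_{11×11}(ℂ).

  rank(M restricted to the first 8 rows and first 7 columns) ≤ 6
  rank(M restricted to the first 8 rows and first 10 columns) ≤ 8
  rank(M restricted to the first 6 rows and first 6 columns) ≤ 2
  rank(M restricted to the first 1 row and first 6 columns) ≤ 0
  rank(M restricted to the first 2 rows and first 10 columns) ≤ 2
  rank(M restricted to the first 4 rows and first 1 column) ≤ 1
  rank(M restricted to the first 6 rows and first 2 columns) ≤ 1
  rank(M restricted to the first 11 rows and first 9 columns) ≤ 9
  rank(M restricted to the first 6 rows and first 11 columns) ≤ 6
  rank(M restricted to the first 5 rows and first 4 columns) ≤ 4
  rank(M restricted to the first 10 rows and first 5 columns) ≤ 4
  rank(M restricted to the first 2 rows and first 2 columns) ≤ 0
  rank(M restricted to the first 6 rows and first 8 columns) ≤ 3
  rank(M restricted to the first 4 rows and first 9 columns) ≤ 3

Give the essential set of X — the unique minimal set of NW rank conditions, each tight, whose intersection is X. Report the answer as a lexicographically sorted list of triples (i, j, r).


Recovering R(i,j) via the rank-extension bound from the 14 conditions:

  row 1: 0 | 0 | 0 | 0 | 0 | 0 | 1 | 1 | 1 | 1 | 1
  row 2: 0 | 0 | 1 | 1 | 1 | 1 | 2 | 2 | 2 | 2 | 2
  row 3: 1 | 1 | 2 | 2 | 2 | 2 | 3 | 3 | 3 | 3 | 3
  row 4: 1 | 1 | 2 | 2 | 2 | 2 | 3 | 3 | 3 | 4 | 4
  row 5: 1 | 1 | 2 | 2 | 2 | 2 | 3 | 3 | 4 | 5 | 5
  row 6: 1 | 1 | 2 | 2 | 2 | 2 | 3 | 3 | 4 | 5 | 6
  row 7: 1 | 2 | 3 | 3 | 3 | 3 | 4 | 4 | 5 | 6 | 7
  row 8: 1 | 2 | 3 | 4 | 4 | 4 | 5 | 5 | 6 | 7 | 8
  row 9: 1 | 2 | 3 | 4 | 4 | 5 | 6 | 6 | 7 | 8 | 9
  row 10: 1 | 2 | 3 | 4 | 4 | 5 | 6 | 7 | 8 | 9 | 10
  row 11: 1 | 2 | 3 | 4 | 5 | 6 | 7 | 8 | 9 | 10 | 11

hence w(1..11) = (7, 3, 1, 10, 9, 11, 2, 4, 6, 8, 5).

ℓ(w)=26; the 7 essential cells (i,j,r):

[(1, 6, 0), (2, 2, 0), (4, 9, 3), (6, 2, 1), (6, 6, 2), (6, 8, 3), (10, 5, 4)]


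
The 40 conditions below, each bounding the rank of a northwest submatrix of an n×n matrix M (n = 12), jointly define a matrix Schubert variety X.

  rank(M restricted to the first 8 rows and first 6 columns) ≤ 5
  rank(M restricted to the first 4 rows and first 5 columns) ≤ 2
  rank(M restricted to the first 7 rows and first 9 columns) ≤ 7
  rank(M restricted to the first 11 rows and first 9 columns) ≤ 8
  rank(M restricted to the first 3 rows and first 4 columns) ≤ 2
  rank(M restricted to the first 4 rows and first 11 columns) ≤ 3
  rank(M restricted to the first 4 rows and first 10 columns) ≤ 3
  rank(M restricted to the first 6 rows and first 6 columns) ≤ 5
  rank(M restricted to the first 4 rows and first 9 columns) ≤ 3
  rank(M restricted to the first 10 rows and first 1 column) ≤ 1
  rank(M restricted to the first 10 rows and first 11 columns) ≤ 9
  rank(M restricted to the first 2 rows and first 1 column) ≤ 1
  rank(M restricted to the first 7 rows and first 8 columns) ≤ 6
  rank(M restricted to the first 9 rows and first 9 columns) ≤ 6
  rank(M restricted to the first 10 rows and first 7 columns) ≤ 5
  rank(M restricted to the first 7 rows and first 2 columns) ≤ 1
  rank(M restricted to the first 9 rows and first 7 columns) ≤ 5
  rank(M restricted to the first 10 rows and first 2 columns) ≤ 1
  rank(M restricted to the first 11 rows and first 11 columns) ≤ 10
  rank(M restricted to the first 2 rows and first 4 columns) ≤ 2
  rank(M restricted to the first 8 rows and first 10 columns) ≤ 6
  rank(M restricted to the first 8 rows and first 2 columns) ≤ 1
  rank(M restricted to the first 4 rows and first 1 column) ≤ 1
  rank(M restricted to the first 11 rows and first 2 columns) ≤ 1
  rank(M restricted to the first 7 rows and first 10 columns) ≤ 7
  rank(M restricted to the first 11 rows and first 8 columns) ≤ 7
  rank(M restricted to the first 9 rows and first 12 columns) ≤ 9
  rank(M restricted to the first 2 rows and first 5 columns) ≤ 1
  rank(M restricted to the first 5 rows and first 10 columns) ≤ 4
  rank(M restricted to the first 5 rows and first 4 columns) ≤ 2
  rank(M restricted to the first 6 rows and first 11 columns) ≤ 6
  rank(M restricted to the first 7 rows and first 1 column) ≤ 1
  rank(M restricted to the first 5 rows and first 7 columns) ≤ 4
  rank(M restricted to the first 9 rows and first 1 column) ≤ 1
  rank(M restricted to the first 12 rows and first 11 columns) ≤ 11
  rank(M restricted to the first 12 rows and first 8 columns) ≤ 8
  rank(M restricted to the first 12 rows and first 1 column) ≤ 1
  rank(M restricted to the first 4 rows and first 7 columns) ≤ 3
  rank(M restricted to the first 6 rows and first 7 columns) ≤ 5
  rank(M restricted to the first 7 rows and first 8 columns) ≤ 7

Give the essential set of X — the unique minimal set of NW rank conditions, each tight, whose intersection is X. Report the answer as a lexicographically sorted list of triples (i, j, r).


Rank table r_w(12×12) implied by the 40 constraints:

  R[1]: 1 | 1 | 1 | 1 | 1 | 1 | 1 | 1 | 1 | 1 | 1 | 1
  R[2]: 1 | 1 | 1 | 1 | 1 | 2 | 2 | 2 | 2 | 2 | 2 | 2
  R[3]: 1 | 1 | 2 | 2 | 2 | 3 | 3 | 3 | 3 | 3 | 3 | 3
  R[4]: 1 | 1 | 2 | 2 | 2 | 3 | 3 | 3 | 3 | 3 | 3 | 4
  R[5]: 1 | 1 | 2 | 2 | 3 | 4 | 4 | 4 | 4 | 4 | 4 | 5
  R[6]: 1 | 1 | 2 | 3 | 4 | 5 | 5 | 5 | 5 | 5 | 5 | 6
  R[7]: 1 | 1 | 2 | 3 | 4 | 5 | 5 | 6 | 6 | 6 | 6 | 7
  R[8]: 1 | 1 | 2 | 3 | 4 | 5 | 5 | 6 | 6 | 6 | 7 | 8
  R[9]: 1 | 1 | 2 | 3 | 4 | 5 | 5 | 6 | 6 | 7 | 8 | 9
  R[10]: 1 | 1 | 2 | 3 | 4 | 5 | 5 | 6 | 7 | 8 | 9 | 10
  R[11]: 1 | 1 | 2 | 3 | 4 | 5 | 6 | 7 | 8 | 9 | 10 | 11
  R[12]: 1 | 2 | 3 | 4 | 5 | 6 | 7 | 8 | 9 | 10 | 11 | 12

second differences of R give the permutation w = (1, 6, 3, 12, 5, 4, 8, 11, 10, 9, 7, 2).

8 SE-corners of the 28-cell Rothe diagram give Ess(w):

[(2, 5, 1), (4, 5, 2), (4, 11, 3), (5, 4, 2), (8, 10, 6), (9, 9, 6), (10, 7, 5), (11, 2, 1)]


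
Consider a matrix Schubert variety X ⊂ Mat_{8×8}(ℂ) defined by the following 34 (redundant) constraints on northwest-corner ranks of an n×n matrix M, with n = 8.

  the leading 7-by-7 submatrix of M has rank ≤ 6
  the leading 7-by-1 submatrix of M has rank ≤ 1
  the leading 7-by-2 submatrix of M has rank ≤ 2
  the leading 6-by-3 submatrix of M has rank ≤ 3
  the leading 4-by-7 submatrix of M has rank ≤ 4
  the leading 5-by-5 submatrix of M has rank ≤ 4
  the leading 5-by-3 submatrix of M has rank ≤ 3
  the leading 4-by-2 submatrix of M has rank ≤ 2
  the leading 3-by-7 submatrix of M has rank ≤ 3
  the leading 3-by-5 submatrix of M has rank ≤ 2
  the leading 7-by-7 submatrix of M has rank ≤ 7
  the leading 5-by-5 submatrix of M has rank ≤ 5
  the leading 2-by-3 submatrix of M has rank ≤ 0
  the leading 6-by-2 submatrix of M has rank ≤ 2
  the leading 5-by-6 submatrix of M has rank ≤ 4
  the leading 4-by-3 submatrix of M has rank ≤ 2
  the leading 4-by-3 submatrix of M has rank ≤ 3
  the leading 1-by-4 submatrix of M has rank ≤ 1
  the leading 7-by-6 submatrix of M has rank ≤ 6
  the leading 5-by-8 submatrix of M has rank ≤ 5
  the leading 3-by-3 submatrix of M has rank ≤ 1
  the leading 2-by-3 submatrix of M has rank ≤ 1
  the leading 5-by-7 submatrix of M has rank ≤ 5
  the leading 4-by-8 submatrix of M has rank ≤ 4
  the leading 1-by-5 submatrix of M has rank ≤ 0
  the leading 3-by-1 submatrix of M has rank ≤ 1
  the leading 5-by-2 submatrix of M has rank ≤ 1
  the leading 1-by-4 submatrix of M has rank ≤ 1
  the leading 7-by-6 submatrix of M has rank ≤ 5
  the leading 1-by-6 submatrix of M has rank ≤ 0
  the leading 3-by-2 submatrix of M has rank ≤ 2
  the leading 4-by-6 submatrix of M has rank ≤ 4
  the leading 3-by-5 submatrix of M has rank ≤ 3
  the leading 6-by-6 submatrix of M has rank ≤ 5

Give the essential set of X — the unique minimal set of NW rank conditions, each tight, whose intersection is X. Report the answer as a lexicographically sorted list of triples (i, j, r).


Recovering R(i,j) via the rank-extension bound from the 34 conditions:

  R[1]: 0 | 0 | 0 | 0 | 0 | 0 | 1 | 1
  R[2]: 0 | 0 | 0 | 1 | 1 | 1 | 2 | 2
  R[3]: 1 | 1 | 1 | 2 | 2 | 2 | 3 | 3
  R[4]: 1 | 1 | 2 | 3 | 3 | 3 | 4 | 4
  R[5]: 1 | 1 | 2 | 3 | 4 | 4 | 5 | 5
  R[6]: 1 | 2 | 3 | 4 | 5 | 5 | 6 | 6
  R[7]: 1 | 2 | 3 | 4 | 5 | 5 | 6 | 7
  R[8]: 1 | 2 | 3 | 4 | 5 | 6 | 7 | 8

hence w(1..8) = (7, 4, 1, 3, 5, 2, 8, 6).

ℓ(w)=12; the 4 essential cells (i,j,r):

[(1, 6, 0), (2, 3, 0), (5, 2, 1), (7, 6, 5)]


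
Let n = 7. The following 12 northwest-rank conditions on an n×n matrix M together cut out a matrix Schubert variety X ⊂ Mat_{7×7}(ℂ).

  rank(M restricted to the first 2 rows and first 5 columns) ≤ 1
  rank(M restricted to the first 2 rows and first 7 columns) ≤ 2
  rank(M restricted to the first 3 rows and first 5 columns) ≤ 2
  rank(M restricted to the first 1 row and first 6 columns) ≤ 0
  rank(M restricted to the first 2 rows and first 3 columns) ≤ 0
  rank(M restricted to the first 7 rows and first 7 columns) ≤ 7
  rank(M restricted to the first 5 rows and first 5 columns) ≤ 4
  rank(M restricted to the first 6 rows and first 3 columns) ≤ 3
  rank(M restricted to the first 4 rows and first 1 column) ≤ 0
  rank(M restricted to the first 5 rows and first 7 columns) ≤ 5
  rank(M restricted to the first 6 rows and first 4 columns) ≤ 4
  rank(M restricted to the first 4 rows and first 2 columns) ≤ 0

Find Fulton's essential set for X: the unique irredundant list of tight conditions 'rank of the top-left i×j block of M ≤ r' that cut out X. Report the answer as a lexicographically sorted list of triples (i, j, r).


Computing R[i][j] = min implied NW-rank bound (n=7, 12 conditions):

  R[1]: 0, 0, 0, 0, 0, 0, 1
  R[2]: 0, 0, 0, 1, 1, 1, 2
  R[3]: 0, 0, 1, 2, 2, 2, 3
  R[4]: 0, 0, 1, 2, 3, 3, 4
  R[5]: 1, 1, 2, 3, 4, 4, 5
  R[6]: 1, 2, 3, 4, 5, 5, 6
  R[7]: 1, 2, 3, 4, 5, 6, 7

second differences of R give the permutation w = (7, 4, 3, 5, 1, 2, 6).

Rothe diagram D(w) (13 cells), 3 SE-corners (essential conditions):

[(1, 6, 0), (2, 3, 0), (4, 2, 0)]


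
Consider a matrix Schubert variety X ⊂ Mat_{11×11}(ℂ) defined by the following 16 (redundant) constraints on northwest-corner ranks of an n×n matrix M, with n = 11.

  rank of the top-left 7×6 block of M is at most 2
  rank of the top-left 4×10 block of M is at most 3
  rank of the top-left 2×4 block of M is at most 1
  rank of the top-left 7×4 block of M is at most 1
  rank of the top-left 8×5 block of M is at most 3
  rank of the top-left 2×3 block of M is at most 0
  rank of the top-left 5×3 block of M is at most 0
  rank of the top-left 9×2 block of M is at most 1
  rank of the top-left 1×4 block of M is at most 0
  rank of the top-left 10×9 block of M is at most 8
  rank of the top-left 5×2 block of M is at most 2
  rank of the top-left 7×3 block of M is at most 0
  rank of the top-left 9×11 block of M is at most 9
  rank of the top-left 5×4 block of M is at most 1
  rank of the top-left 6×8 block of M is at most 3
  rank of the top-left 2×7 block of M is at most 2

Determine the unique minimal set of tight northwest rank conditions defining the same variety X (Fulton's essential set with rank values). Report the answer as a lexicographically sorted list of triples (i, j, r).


Computing R[i][j] = min implied NW-rank bound (n=11, 16 conditions):

  0 | 0 | 0 | 0 | 1 | 1 | 1 | 1 | 1 | 1 | 1
  0 | 0 | 0 | 1 | 2 | 2 | 2 | 2 | 2 | 2 | 2
  0 | 0 | 0 | 1 | 2 | 2 | 3 | 3 | 3 | 3 | 3
  0 | 0 | 0 | 1 | 2 | 2 | 3 | 3 | 3 | 3 | 4
  0 | 0 | 0 | 1 | 2 | 2 | 3 | 3 | 4 | 4 | 5
  0 | 0 | 0 | 1 | 2 | 2 | 3 | 3 | 4 | 5 | 6
  0 | 0 | 0 | 1 | 2 | 2 | 3 | 4 | 5 | 6 | 7
  1 | 1 | 1 | 2 | 3 | 3 | 4 | 5 | 6 | 7 | 8
  1 | 1 | 2 | 3 | 4 | 4 | 5 | 6 | 7 | 8 | 9
  1 | 2 | 3 | 4 | 5 | 5 | 6 | 7 | 8 | 9 | 10
  1 | 2 | 3 | 4 | 5 | 6 | 7 | 8 | 9 | 10 | 11

giving w = (5, 4, 7, 11, 9, 10, 8, 1, 3, 2, 6) via Δ²R.

ℓ(w)=33; the 6 essential cells (i,j,r):

[(1, 4, 0), (4, 10, 3), (6, 8, 3), (7, 3, 0), (7, 6, 2), (9, 2, 1)]


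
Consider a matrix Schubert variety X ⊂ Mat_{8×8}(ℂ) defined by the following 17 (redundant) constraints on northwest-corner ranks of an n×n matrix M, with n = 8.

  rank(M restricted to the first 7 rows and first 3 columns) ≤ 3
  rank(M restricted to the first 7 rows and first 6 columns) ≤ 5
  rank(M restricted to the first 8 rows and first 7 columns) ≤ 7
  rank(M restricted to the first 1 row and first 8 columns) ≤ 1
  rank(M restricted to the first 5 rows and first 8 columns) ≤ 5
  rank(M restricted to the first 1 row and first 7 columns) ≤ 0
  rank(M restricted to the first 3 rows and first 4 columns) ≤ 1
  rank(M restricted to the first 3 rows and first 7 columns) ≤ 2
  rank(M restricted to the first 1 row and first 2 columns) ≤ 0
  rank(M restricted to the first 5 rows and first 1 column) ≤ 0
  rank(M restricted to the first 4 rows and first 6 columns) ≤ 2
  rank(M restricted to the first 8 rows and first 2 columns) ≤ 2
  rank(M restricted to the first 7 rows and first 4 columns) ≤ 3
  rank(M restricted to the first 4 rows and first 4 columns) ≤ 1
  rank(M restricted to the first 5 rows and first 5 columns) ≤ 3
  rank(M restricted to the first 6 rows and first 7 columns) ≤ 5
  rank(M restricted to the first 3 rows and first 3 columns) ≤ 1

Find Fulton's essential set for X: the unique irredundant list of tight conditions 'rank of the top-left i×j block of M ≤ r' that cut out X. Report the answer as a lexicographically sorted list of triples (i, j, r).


The tightest implied rank at each (i,j), from the 17 conditions:

  R[1]: 0, 0, 0, 0, 0, 0, 0, 1
  R[2]: 0, 1, 1, 1, 1, 1, 1, 2
  R[3]: 0, 1, 1, 1, 2, 2, 2, 3
  R[4]: 0, 1, 1, 1, 2, 2, 3, 4
  R[5]: 0, 1, 2, 2, 3, 3, 4, 5
  R[6]: 1, 2, 3, 3, 4, 4, 5, 6
  R[7]: 1, 2, 3, 3, 4, 5, 6, 7
  R[8]: 1, 2, 3, 4, 5, 6, 7, 8

giving w = (8, 2, 5, 7, 3, 1, 6, 4) via Δ²R.

Fulton essential set (5 of the 17 Rothe cells):

[(1, 7, 0), (4, 4, 1), (4, 6, 2), (5, 1, 0), (7, 4, 3)]


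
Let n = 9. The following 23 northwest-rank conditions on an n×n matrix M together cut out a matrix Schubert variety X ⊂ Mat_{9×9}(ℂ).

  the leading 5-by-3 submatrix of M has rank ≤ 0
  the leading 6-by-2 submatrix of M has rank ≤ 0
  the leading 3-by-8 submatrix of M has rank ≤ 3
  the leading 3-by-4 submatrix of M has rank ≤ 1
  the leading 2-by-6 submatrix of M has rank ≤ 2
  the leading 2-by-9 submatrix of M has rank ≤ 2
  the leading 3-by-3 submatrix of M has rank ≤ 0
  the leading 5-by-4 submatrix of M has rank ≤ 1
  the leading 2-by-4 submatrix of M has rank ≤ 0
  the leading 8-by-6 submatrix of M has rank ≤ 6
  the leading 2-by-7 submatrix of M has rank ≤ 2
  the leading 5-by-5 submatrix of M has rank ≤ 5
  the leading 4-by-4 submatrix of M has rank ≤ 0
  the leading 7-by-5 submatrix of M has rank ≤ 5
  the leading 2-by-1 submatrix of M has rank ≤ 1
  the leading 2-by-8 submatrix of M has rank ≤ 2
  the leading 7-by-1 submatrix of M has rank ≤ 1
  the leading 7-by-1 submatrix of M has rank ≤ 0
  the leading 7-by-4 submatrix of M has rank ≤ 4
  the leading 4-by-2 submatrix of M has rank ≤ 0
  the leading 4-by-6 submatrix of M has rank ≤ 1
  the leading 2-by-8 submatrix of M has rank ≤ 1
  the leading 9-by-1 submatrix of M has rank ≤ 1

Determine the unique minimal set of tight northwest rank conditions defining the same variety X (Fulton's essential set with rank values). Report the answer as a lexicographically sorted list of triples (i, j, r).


The tightest implied rank at each (i,j), from the 23 conditions:

  0 | 0 | 0 | 0 | 1 | 1 | 1 | 1 | 1
  0 | 0 | 0 | 0 | 1 | 1 | 1 | 1 | 2
  0 | 0 | 0 | 0 | 1 | 1 | 2 | 2 | 3
  0 | 0 | 0 | 0 | 1 | 1 | 2 | 3 | 4
  0 | 0 | 0 | 1 | 2 | 2 | 3 | 4 | 5
  0 | 0 | 1 | 2 | 3 | 3 | 4 | 5 | 6
  0 | 1 | 2 | 3 | 4 | 4 | 5 | 6 | 7
  1 | 2 | 3 | 4 | 5 | 5 | 6 | 7 | 8
  1 | 2 | 3 | 4 | 5 | 6 | 7 | 8 | 9

hence w(1..9) = (5, 9, 7, 8, 4, 3, 2, 1, 6).

|D(w)|=27, |Ess(w)|=6:

[(2, 8, 1), (4, 4, 0), (4, 6, 1), (5, 3, 0), (6, 2, 0), (7, 1, 0)]


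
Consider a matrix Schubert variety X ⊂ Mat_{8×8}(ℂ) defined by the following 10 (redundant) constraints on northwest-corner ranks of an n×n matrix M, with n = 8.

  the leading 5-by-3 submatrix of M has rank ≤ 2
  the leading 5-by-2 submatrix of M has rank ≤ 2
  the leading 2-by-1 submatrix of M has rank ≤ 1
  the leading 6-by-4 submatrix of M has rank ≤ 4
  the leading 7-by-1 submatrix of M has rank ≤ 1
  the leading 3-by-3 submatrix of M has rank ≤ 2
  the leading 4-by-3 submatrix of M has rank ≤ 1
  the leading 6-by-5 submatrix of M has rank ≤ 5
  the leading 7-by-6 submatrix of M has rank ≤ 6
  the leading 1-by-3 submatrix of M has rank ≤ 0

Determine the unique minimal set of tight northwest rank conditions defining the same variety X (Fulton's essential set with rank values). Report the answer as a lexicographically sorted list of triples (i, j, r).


Reconstructing r_w from the 10 given conditions:

  row 1: 0  0  0  1  1  1  1  1
  row 2: 1  1  1  2  2  2  2  2
  row 3: 1  1  1  2  3  3  3  3
  row 4: 1  1  1  2  3  4  4  4
  row 5: 1  2  2  3  4  5  5  5
  row 6: 1  2  3  4  5  6  6  6
  row 7: 1  2  3  4  5  6  7  7
  row 8: 1  2  3  4  5  6  7  8

giving w = (4, 1, 5, 6, 2, 3, 7, 8) via Δ²R.

|D(w)|=7, |Ess(w)|=2:

[(1, 3, 0), (4, 3, 1)]
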